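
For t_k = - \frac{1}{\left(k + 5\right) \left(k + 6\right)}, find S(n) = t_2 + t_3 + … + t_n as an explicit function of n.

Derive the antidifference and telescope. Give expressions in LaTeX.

Step 1: r(k) = (k + 5)/(k + 7).
Factor: A=k + 5; B=k + 7; C=1.
Key eq: (k + 5)·f(k+1) = (k + 6)·f(k) + (1).
deg f ≤ 1 (via 1,1,0).
Coefficient equations give f(k) = k/5.
So s_k = (B(k−1)f/C)·t_k = (k*(k + 6)/5)·t_k = -k/(5*k + 25).
Verify: -1/(k**2 + 11*k + 30) matches t_k.
Σ_(k=2)^n t_k = s_(n+1) − s_(2) = ((-n - 1)/(5*(n + 6))) − (-2/35), i.e. (1 - n)/(7*(n + 6)).

S(n) = \frac{1 - n}{7 \left(n + 6\right)}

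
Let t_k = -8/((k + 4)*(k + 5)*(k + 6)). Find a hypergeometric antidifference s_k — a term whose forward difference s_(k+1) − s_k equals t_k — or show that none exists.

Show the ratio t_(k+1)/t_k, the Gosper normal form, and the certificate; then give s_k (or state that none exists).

s_k = k*(-k - 9)/(5*(k + 4)*(k + 5))

Step 1: r(k) = (k + 4)/(k + 7).
Gosper form: A/B · C(k+1)/C(k) with A=k + 4, B=k + 7, C=1.
Set up (k + 4)·f(k+1) − (k + 6)·f(k) − (1) = 0.
From deg A=1, deg B=1, deg C=0: d=2.
Solving with deg f ≤ 2: f(k) = k*(k + 9)/40.
Get s_k = R·t_k = k*(-k - 9)/(5*(k + 4)*(k + 5)) with R(k) = B(k−1)f(k)/C(k) = k*(k + 6)*(k + 9)/40.
s_(k+1) − s_k = -8/(k**3 + 15*k**2 + 74*k + 120) = t_k.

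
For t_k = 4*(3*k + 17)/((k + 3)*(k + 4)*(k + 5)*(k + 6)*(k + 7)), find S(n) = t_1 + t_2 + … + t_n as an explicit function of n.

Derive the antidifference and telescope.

S(n) = n*(n**2 + 16*n + 83)/(35*(n**3 + 16*n**2 + 83*n + 140))

r(k) = (k + 3)*(3*k + 20)/((k + 8)*(3*k + 17)) after simplifying.
Normal form (A,B,C) = (k + 3, k + 8, k + 17/3).
Set up (k + 3)·f(k+1) − (k + 7)·f(k) − (k + 17/3) = 0.
From deg A=1, deg B=1, deg C=1: d=4.
Coefficient equations give f(k) = k*(k + 5)*(k**2 + 13*k + 54)/216.
Certificate R = B(k−1)f/C = k*(k + 5)*(k + 7)*(k**2 + 13*k + 54)/(72*(3*k + 17)) gives s_k = k*(k**2 + 13*k + 54)/(18*(k**3 + 13*k**2 + 54*k + 72)).
Verify: 4*(3*k + 17)/(k**5 + 25*k**4 + 245*k**3 + 1175*k**2 + 2754*k + 2520) matches t_k.
Telescope: S(n) = s_(n+1) − s_(1) = (n**3 + 16*n**2 + 83*n + 68)/(18*(n**3 + 16*n**2 + 83*n + 140)) − (17/630) = n*(n**2 + 16*n + 83)/(35*(n**3 + 16*n**2 + 83*n + 140)).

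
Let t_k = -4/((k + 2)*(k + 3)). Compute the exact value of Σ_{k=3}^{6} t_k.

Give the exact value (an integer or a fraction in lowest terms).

r(k) = (k + 2)/(k + 4) after simplifying.
A = k + 2, B = k + 4, C = 1.
Key eq: (k + 2)·f(k+1) = (k + 3)·f(k) + (1).
deg f ≤ 1 (via 1,1,0).
A polynomial solution: f(k) = k/2.
Then R = B(k−1)f/C = k*(k + 3)/2, so s_k = R(k)·t_k = -2*k/(k + 2).
Verify: -4/(k**2 + 5*k + 6) matches t_k.
Σ_(k=3)^(6) t_k = s_(7) − s_(3) = -14/9 − (-6/5) = -16/45.

Σ = -16/45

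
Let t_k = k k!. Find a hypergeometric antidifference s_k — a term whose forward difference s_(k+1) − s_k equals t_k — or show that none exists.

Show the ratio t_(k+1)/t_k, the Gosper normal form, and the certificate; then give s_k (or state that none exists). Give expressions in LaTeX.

r(k) = (k + 1)**2/k after simplifying.
Normal form (A,B,C) = (k + 1, 1, k).
Solve (k + 1)·f(k+1) − (1)·f(k) = k.
Degrees (1,0,1) ⇒ d ≤ 0.
A polynomial solution: f(k) = 1.
R(k) = B(k−1)·f(k)/C(k) = 1/k; s_k = R·t_k = factorial(k).
Δs = k*factorial(k), as required.

s_k = k!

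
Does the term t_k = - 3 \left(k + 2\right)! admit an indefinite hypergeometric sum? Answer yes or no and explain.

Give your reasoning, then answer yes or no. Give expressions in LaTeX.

No — key equation has no polynomial f.

The ratio is k + 3.
So A=k + 3 and B=1, with C=1.
Key eq: (k + 3)·f(k+1) = (1)·f(k) + (1).
deg f ≤ -1 (via 1,0,0).
deg f ≤ -1 is impossible — no certificate.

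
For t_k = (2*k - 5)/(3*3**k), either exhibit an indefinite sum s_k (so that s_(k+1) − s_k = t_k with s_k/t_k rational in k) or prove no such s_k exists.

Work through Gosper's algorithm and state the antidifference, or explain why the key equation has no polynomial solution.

t_(k+1)/t_k = (2*k - 3)/(3*(2*k - 5)).
Normal form (A,B,C) = (1/3, 1, k - 5/2).
Set up (1/3)·f(k+1) − (1)·f(k) − (k - 5/2) = 0.
d = 1 from the (0,0,1) case.
Solve for f: f(k) = -3*(k - 2)/2 (degree 1 ≤ 1).
R(k) = B(k−1)·f(k)/C(k) = -3*(k - 2)/(2*k - 5); s_k = R·t_k = (2 - k)/3**k.
Check: Δs_k = (2*k - 5)/(3*3**k). ✓

s_k = (2 - k)/3**k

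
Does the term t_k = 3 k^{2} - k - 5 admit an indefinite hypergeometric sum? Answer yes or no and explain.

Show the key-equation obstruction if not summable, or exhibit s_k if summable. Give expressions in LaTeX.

Ratio r(k) = (k - 3*(k + 1)**2 + 6)/(-3*k**2 + k + 5).
Normal form (A,B,C) = (1, 1, k**2 - k/3 - 5/3).
Set up (1)·f(k+1) − (1)·f(k) − (k**2 - k/3 - 5/3) = 0.
Degrees (0,0,2) ⇒ d ≤ 3.
A polynomial solution: f(k) = k*(k**2 - 2*k - 4)/3.
R(k) = B(k−1)·f(k)/C(k) = k*(k**2 - 2*k - 4)/(3*k**2 - k - 5); s_k = R·t_k = k*(k**2 - 2*k - 4).
Verify: 3*k**2 - k - 5 matches t_k.

Yes. s_k = k \left(k^{2} - 2 k - 4\right).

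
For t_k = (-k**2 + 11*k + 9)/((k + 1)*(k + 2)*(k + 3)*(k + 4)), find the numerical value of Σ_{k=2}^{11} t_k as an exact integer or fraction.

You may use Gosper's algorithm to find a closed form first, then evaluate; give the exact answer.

Σ = 76/455

Compute t_(k+1)/t_k: get (k + 1)*(11*k - (k + 1)**2 + 20)/((k + 5)*(-k**2 + 11*k + 9)).
Gosper form: A/B · C(k+1)/C(k) with A=k + 1, B=k + 5, C=k**2 - 11*k - 9.
Set up (k + 1)·f(k+1) − (k + 4)·f(k) − (k**2 - 11*k - 9) = 0.
Bound: deg f ≤ 3.
Solving with deg f ≤ 3: f(k) = -k*(2*k**2 + 15*k + 10)/3.
So s_k = (B(k−1)f/C)·t_k = (-k*(k + 4)*(2*k**2 + 15*k + 10)/(3*(k**2 - 11*k - 9)))·t_k = k*(2*k**2 + 15*k + 10)/(3*(k + 1)*(k + 2)*(k + 3)).
s_(k+1) − s_k = (-k**2 + 11*k + 9)/(k**4 + 10*k**3 + 35*k**2 + 50*k + 24) = t_k.
Evaluate s at k=12 and k=2: 956/1365 and 8/15; difference 76/455.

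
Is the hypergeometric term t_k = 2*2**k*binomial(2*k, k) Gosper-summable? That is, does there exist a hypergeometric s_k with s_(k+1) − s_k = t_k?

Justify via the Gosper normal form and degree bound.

r(k) = 4*(2*k + 1)/(k + 1) after simplifying.
A = 8*k + 4, B = k + 1, C = 1.
Set up (8*k + 4)·f(k+1) − (k)·f(k) − (1) = 0.
Bound: deg f ≤ -1.
Negative degree bound (-1): no f exists, t_k not Gosper-summable.

No — t_k has no hypergeometric antidifference.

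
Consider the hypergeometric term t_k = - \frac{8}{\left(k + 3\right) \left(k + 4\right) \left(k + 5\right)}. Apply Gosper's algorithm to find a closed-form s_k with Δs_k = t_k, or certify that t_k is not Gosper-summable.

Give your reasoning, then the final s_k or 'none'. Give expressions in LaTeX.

s_k = \frac{k \left(- k - 7\right)}{3 \left(k + 3\right) \left(k + 4\right)}

Step 1: r(k) = (k + 3)/(k + 6).
Gosper form: A/B · C(k+1)/C(k) with A=k + 3, B=k + 6, C=1.
Key eq: (k + 3)·f(k+1) = (k + 5)·f(k) + (1).
d = 2 from the (1,1,0) case.
Solving with deg f ≤ 2: f(k) = k*(k + 7)/24.
Then R = B(k−1)f/C = k*(k + 5)*(k + 7)/24, so s_k = R(k)·t_k = k*(-k - 7)/(3*(k + 3)*(k + 4)).
s_(k+1) − s_k = -8/(k**3 + 12*k**2 + 47*k + 60) = t_k.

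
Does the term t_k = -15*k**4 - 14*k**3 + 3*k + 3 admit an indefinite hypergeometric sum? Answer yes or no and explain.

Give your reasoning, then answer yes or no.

The ratio is (-3*k + 15*(k + 1)**4 + 14*(k + 1)**3 - 6)/(15*k**4 + 14*k**3 - 3*k - 3).
Normal form (A,B,C) = (1, 1, k**4 + 14*k**3/15 - k/5 - 1/5).
Solve (1)·f(k+1) − (1)·f(k) = k**4 + 14*k**3/15 - k/5 - 1/5.
deg f ≤ 5 (via 0,0,4).
Coefficient equations give f(k) = k*(3*k**4 - 4*k**3 - 2*k**2 + 2*k - 2)/15.
Then R = B(k−1)f/C = k*(3*k**4 - 4*k**3 - 2*k**2 + 2*k - 2)/(15*k**4 + 14*k**3 - 3*k - 3), so s_k = R(k)·t_k = k*(-3*k**4 + 4*k**3 + 2*k**2 - 2*k + 2).
Δs = -15*k**4 - 14*k**3 + 3*k + 3, as required.

Yes. s_k = k*(-3*k**4 + 4*k**3 + 2*k**2 - 2*k + 2).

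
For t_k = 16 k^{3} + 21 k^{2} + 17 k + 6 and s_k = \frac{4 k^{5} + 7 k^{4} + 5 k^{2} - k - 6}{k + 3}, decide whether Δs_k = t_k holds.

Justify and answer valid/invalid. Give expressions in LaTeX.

Invalid: residual \frac{- 12 k^{4} - 70 k^{3} - 78 k^{2} - 56 k - 21}{k^{2} + 7 k + 12} ≠ 0.

s_(k+1) = (-k + 4*(k + 1)**5 + 7*(k + 1)**4 + 5*(k + 1)**2 - 7)/(k + 4)
s_(k+1) − s_k = (16*k**5 + 121*k**4 + 286*k**3 + 299*k**2 + 190*k + 51)/(k**2 + 7*k + 12)
(s_(k+1) − s_k) − t_k = (-12*k**4 - 70*k**3 - 78*k**2 - 56*k - 21)/(k**2 + 7*k + 12)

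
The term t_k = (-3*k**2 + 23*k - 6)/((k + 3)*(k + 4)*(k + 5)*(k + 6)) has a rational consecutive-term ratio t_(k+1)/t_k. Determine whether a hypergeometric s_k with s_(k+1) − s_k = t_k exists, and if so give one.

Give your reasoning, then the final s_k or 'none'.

Ratio r(k) = -(k + 3)*(23*k - 3*(k + 1)**2 + 17)/((k + 7)*(3*k**2 - 23*k + 6)).
So A=k + 3 and B=k + 7, with C=k**2 - 23*k/3 + 2.
Solve (k + 3)·f(k+1) − (k + 6)·f(k) = k**2 - 23*k/3 + 2.
d = 3 from the (1,1,2) case.
Coefficient equations give f(k) = k*(k - 31)*(k - 2)/45.
R(k) = B(k−1)·f(k)/C(k) = k*(k - 31)*(k - 2)*(k + 6)/(15*(3*k**2 - 23*k + 6)); s_k = R·t_k = k*(-k**2 + 33*k - 62)/(15*(k + 3)*(k + 4)*(k + 5)).
Verify: (-3*k**2 + 23*k - 6)/(k**4 + 18*k**3 + 119*k**2 + 342*k + 360) matches t_k.

s_k = k*(-k**2 + 33*k - 62)/(15*(k + 3)*(k + 4)*(k + 5))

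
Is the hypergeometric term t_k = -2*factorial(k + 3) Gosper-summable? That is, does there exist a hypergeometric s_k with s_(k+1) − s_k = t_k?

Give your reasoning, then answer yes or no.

Compute t_(k+1)/t_k: get k + 4.
Normal form (A,B,C) = (k + 4, 1, 1).
Solve (k + 4)·f(k+1) − (1)·f(k) = 1.
Bound: deg f ≤ -1.
deg f ≤ -1 is impossible — no certificate.

No — t_k has no hypergeometric antidifference.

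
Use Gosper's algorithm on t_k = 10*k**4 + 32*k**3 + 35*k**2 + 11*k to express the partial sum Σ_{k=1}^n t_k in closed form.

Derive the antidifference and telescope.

The ratio is (10*k**4 + 72*k**3 + 191*k**2 + 217*k + 88)/(k*(10*k**3 + 32*k**2 + 35*k + 11)).
A = 1, B = 1, C = k**4 + 16*k**3/5 + 7*k**2/2 + 11*k/10.
Need (1)·f(k+1) − (1)·f(k) = k**4 + 16*k**3/5 + 7*k**2/2 + 11*k/10.
d = 5 from the (0,0,4) case.
Match coefficients ⇒ f(k) = k**2*(k - 1)*(2*k**2 + 5*k + 4)/10.
Certificate R = B(k−1)f/C = k*(k - 1)*(2*k**2 + 5*k + 4)/(10*k**3 + 32*k**2 + 35*k + 11) gives s_k = k**2*(2*k**3 + 3*k**2 - k - 4).
Verify: k*(10*k**3 + 32*k**2 + 35*k + 11) matches t_k.
Σ_(k=1)^n t_k = s_(n+1) − s_(1) = (n*(2*n**4 + 13*n**3 + 31*n**2 + 31*n + 11)) − (0), i.e. n*(2*n**4 + 13*n**3 + 31*n**2 + 31*n + 11).

S(n) = n*(2*n**4 + 13*n**3 + 31*n**2 + 31*n + 11)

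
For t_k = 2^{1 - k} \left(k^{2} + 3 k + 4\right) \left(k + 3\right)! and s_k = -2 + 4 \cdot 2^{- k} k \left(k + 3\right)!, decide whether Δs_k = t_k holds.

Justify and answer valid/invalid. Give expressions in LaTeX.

s_(k+1) = 4*2**(-k - 1)*(k + 1)*factorial(k + 4) - 2
s_(k+1) − s_k = 2**(1 - k)*(k**2 + 3*k + 4)*factorial(k + 3)
(s_(k+1) − s_k) − t_k = 0

Valid — Δs_k = t_k.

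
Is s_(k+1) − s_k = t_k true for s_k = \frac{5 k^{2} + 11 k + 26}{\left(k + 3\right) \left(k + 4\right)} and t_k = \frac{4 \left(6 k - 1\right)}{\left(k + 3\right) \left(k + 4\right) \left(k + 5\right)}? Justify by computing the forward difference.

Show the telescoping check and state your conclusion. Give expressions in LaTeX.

s_(k+1) = (11*k + 5*(k + 1)**2 + 37)/((k + 4)*(k + 5))
s_(k+1) − s_k = 4*(6*k - 1)/(k**3 + 12*k**2 + 47*k + 60)
(s_(k+1) − s_k) − t_k = 0

valid (s_(k+1) − s_k reduces to t_k)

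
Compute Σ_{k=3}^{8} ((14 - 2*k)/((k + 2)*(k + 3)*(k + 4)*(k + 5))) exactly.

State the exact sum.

r(k) = (k - 6)*(k + 2)/((k - 7)*(k + 6)) after simplifying.
Take A(k)=k + 2, B(k)=k + 6, C(k)=k - 7.
f must satisfy (k + 2)·f(k+1) − (k + 5)·f(k) = k - 7.
Degrees (1,1,1) ⇒ d ≤ 3.
Match coefficients ⇒ f(k) = -k*(k**2 + 9*k + 32)/12.
So s_k = (B(k−1)f/C)·t_k = (-k*(k + 5)*(k**2 + 9*k + 32)/(12*(k - 7)))·t_k = k*(k**2 + 9*k + 32)/(6*(k + 2)*(k + 3)*(k + 4)).
s_(k+1) − s_k = 2*(7 - k)/(k**4 + 14*k**3 + 71*k**2 + 154*k + 120) = t_k.
Evaluate s at k=9 and k=3: 97/572 and 17/105; difference 461/60060.

Σ = 461/60060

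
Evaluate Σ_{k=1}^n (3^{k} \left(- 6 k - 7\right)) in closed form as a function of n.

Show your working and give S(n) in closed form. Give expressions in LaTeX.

Step 1: r(k) = 3*(6*k + 13)/(6*k + 7).
Take A(k)=3, B(k)=1, C(k)=k + 7/6.
Solve (3)·f(k+1) − (1)·f(k) = k + 7/6.
d = 1 from the (0,0,1) case.
Solving with deg f ≤ 1: f(k) = (3*k - 1)/6.
Get s_k = R·t_k = 3**k*(1 - 3*k) with R(k) = B(k−1)f(k)/C(k) = (3*k - 1)/(6*k + 7).
Δs = 3**k*(-6*k - 7), as required.
s_(n+1) = 3**(n + 1)*(-3*n - 2) and s_(1) = -6, so S(n) = -9*3**n*n - 6*3**n + 6.

S(n) = - 9 \cdot 3^{n} n - 6 \cdot 3^{n} + 6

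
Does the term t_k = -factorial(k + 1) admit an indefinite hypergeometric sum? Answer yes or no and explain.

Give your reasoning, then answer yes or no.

Ratio r(k) = k + 2.
Gosper form: A/B · C(k+1)/C(k) with A=k + 2, B=1, C=1.
f must satisfy (k + 2)·f(k+1) − (1)·f(k) = 1.
d = -1 from the (1,0,0) case.
Negative degree bound (-1): no f exists, t_k not Gosper-summable.

No; the degree bound rules out any f.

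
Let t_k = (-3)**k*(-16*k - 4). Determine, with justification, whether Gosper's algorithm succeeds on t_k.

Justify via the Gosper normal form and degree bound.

Yes. s_k = (-3)**k*(4*k - 2).

Step 1: r(k) = 3*(-4*k - 5)/(4*k + 1).
So A=-3 and B=1, with C=k + 1/4.
f must satisfy (-3)·f(k+1) − (1)·f(k) = k + 1/4.
deg f ≤ 1 (via 0,0,1).
A polynomial solution: f(k) = -(2*k - 1)/8.
Get s_k = R·t_k = (-3)**k*(4*k - 2) with R(k) = B(k−1)f(k)/C(k) = -(2*k - 1)/(2*(4*k + 1)).
Check: Δs_k = (-3)**k*(-16*k - 4). ✓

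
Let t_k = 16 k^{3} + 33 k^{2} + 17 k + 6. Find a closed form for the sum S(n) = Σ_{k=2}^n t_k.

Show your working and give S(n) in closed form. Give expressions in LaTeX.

t_(k+1)/t_k = (16*k**3 + 81*k**2 + 131*k + 72)/(16*k**3 + 33*k**2 + 17*k + 6).
A = 1, B = 1, C = k**3 + 33*k**2/16 + 17*k/16 + 3/8.
f must satisfy (1)·f(k+1) − (1)·f(k) = k**3 + 33*k**2/16 + 17*k/16 + 3/8.
Bound: deg f ≤ 4.
Coefficient equations give f(k) = k*(4*k**3 + 3*k**2 - 4*k + 3)/16.
R(k) = B(k−1)·f(k)/C(k) = k*(4*k**3 + 3*k**2 - 4*k + 3)/(16*k**3 + 33*k**2 + 17*k + 6); s_k = R·t_k = k*(4*k**3 + 3*k**2 - 4*k + 3).
s_(k+1) − s_k = 16*k**3 + 33*k**2 + 17*k + 6 = t_k.
s_(n+1) = 4*n**4 + 19*n**3 + 29*n**2 + 20*n + 6 and s_(2) = 78, so S(n) = 4*n**4 + 19*n**3 + 29*n**2 + 20*n - 72.

S(n) = 4 n^{4} + 19 n^{3} + 29 n^{2} + 20 n - 72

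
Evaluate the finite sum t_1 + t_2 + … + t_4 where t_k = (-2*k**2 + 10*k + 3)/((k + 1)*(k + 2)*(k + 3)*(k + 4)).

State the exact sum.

Step 1: r(k) = (2*k**3 - 4*k**2 - 17*k - 11)/(2*k**3 - 53*k - 15).
A = k + 1, B = k + 5, C = k**2 - 5*k - 3/2.
Key eq: (k + 1)·f(k+1) = (k + 4)·f(k) + (k**2 - 5*k - 3/2).
deg f ≤ 3 (via 1,1,2).
Match coefficients ⇒ f(k) = -k*(k**2 + 18*k - 1)/12.
Then R = B(k−1)f/C = -k*(k + 4)*(k**2 + 18*k - 1)/(6*(2*k**2 - 10*k - 3)), so s_k = R(k)·t_k = k*(k**2 + 18*k - 1)/(6*(k + 1)*(k + 2)*(k + 3)).
Verify: (-2*k**2 + 10*k + 3)/(k**4 + 10*k**3 + 35*k**2 + 50*k + 24) matches t_k.
Σ_(k=1)^(4) t_k = s_(5) − s_(1) = 95/336 − (1/8) = 53/336.

Σ = 53/336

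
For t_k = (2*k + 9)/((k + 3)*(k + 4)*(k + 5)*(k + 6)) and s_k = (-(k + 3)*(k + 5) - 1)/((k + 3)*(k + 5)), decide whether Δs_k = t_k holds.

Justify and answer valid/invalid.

Valid — Δs_k = t_k.

s_(k+1) = (-(k + 4)*(k + 6) - 1)/((k + 4)*(k + 6))
s_(k+1) − s_k = (2*k + 9)/(k**4 + 18*k**3 + 119*k**2 + 342*k + 360)
(s_(k+1) − s_k) − t_k = 0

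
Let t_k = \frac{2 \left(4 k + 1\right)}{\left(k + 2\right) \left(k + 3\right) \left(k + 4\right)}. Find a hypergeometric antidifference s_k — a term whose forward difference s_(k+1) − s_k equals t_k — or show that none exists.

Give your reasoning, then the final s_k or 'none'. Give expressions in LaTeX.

r(k) = (k + 2)*(4*k + 5)/((k + 5)*(4*k + 1)) after simplifying.
Factor: A=k + 2; B=k + 5; C=k + 1/4.
Need (k + 2)·f(k+1) − (k + 4)·f(k) = k + 1/4.
Bound: deg f ≤ 2.
A polynomial solution: f(k) = k*(3*k - 1)/16.
Get s_k = R·t_k = k*(3*k - 1)/(2*(k + 2)*(k + 3)) with R(k) = B(k−1)f(k)/C(k) = k*(k + 4)*(3*k - 1)/(4*(4*k + 1)).
Δs = 2*(4*k + 1)/(k**3 + 9*k**2 + 26*k + 24), as required.

s_k = \frac{k \left(3 k - 1\right)}{2 \left(k + 2\right) \left(k + 3\right)}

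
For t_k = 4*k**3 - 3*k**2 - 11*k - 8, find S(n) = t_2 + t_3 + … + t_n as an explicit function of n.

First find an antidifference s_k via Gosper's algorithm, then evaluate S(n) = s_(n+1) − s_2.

The ratio is (4*k**3 + 9*k**2 - 5*k - 18)/(4*k**3 - 3*k**2 - 11*k - 8).
Take A(k)=1, B(k)=1, C(k)=k**3 - 3*k**2/4 - 11*k/4 - 2.
Need (1)·f(k+1) − (1)·f(k) = k**3 - 3*k**2/4 - 11*k/4 - 2.
deg f ≤ 4 (via 0,0,3).
Solving with deg f ≤ 4: f(k) = k*(k**3 - 3*k**2 - 3*k - 3)/4.
Certificate R = B(k−1)f/C = k*(k**3 - 3*k**2 - 3*k - 3)/(4*k**3 - 3*k**2 - 11*k - 8) gives s_k = k*(k**3 - 3*k**2 - 3*k - 3).
s_(k+1) − s_k = 4*k**3 - 3*k**2 - 11*k - 8 = t_k.
Telescope: S(n) = s_(n+1) − s_(2) = n**4 + n**3 - 6*n**2 - 14*n - 8 − (-26) = n**4 + n**3 - 6*n**2 - 14*n + 18.

S(n) = n**4 + n**3 - 6*n**2 - 14*n + 18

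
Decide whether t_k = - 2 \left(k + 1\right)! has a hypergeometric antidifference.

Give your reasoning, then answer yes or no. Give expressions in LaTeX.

No. Not Gosper-summable.

Ratio r(k) = k + 2.
Normal form (A,B,C) = (k + 2, 1, 1).
Set up (k + 2)·f(k+1) − (1)·f(k) − (1) = 0.
d = -1 from the (1,0,0) case.
d = -1 < 0 ⇒ no nonzero polynomial f; not summable.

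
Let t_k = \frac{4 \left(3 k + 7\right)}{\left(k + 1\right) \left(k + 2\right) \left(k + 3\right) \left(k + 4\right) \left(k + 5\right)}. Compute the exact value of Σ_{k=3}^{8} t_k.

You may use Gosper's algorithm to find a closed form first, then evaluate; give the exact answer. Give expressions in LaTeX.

t_(k+1)/t_k = (k + 1)*(3*k + 10)/((k + 6)*(3*k + 7)).
Take A(k)=k + 1, B(k)=k + 6, C(k)=k + 7/3.
Solve (k + 1)·f(k+1) − (k + 5)·f(k) = k + 7/3.
deg f ≤ 4 (via 1,1,1).
Solving with deg f ≤ 4: f(k) = k*(k + 2)*(k**2 + 8*k + 19)/36.
R(k) = B(k−1)·f(k)/C(k) = k*(k + 2)*(k + 5)*(k**2 + 8*k + 19)/(12*(3*k + 7)); s_k = R·t_k = k*(k**2 + 8*k + 19)/(3*(k**3 + 8*k**2 + 19*k + 12)).
Δs = 4*(3*k + 7)/(k**5 + 15*k**4 + 85*k**3 + 225*k**2 + 274*k + 120), as required.
Sum = s_(9) − s_(3); s_(9) = 43/130, s_(3) = 13/42 ⇒ 29/1365.

Σ = 29/1365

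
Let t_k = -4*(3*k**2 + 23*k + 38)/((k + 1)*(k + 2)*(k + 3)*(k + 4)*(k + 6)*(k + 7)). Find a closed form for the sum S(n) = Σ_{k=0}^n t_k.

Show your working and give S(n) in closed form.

S(n) = 2*(-n**3 - 13*n**2 - 50*n - 38)/(9*(n**3 + 13*n**2 + 50*n + 56))

r(k) = (k + 1)*(k + 6)*(23*k + 3*(k + 1)**2 + 61)/((k + 5)*(k + 8)*(3*k**2 + 23*k + 38)) after simplifying.
Normal form (A,B,C) = (k + 1, k + 8, k**3 + 38*k**2/3 + 51*k + 190/3).
Set up (k + 1)·f(k+1) − (k + 7)·f(k) − (k**3 + 38*k**2/3 + 51*k + 190/3) = 0.
From deg A=1, deg B=1, deg C=3: d=6.
Solve for f: f(k) = k*(k + 2)*(k + 4)*(k + 5)*(k**2 + 10*k + 27)/54 (degree 6 ≤ 6).
Then R = B(k−1)f/C = k*(k + 2)*(k + 4)*(k + 7)*(k**2 + 10*k + 27)/(18*(3*k**2 + 23*k + 38)), so s_k = R(k)·t_k = 2*k*(-k**2 - 10*k - 27)/(9*(k**3 + 10*k**2 + 27*k + 18)).
Verify: 4*(-3*k**2 - 23*k - 38)/(k**6 + 23*k**5 + 207*k**4 + 925*k**3 + 2144*k**2 + 2412*k + 1008) matches t_k.
Evaluate: s_(n+1) = 2*(-n**3 - 13*n**2 - 50*n - 38)/(9*(n**3 + 13*n**2 + 50*n + 56)); subtract s_(0) = 0 ⇒ S(n) = 2*(-n**3 - 13*n**2 - 50*n - 38)/(9*(n**3 + 13*n**2 + 50*n + 56)).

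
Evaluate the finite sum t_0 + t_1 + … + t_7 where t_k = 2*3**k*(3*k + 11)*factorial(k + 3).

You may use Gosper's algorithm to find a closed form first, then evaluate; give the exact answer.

Σ = 523788249588

Step 1: r(k) = 3*(k + 4)*(3*k + 14)/(3*k + 11).
So A=3*k + 12 and B=1, with C=k + 11/3.
f must satisfy (3*k + 12)·f(k+1) − (1)·f(k) = k + 11/3.
d = 0 from the (1,0,1) case.
Match coefficients ⇒ f(k) = 1/3.
Certificate R = B(k−1)f/C = 1/(3*k + 11) gives s_k = 2*3**k*factorial(k + 3).
Check: Δs_k = 2*3**k*(3*k + 11)*factorial(k + 3). ✓
Sum = s_(8) − s_(0); s_(8) = 523788249600, s_(0) = 12 ⇒ 523788249588.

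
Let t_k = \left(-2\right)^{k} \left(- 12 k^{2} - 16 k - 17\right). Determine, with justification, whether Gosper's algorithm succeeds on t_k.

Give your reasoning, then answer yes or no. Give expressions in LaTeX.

r(k) = 2*(-12*k**2 - 40*k - 45)/(12*k**2 + 16*k + 17) after simplifying.
A = -2, B = 1, C = k**2 + 4*k/3 + 17/12.
Set up (-2)·f(k+1) − (1)·f(k) − (k**2 + 4*k/3 + 17/12) = 0.
Degrees (0,0,2) ⇒ d ≤ 2.
Solving with deg f ≤ 2: f(k) = -(4*k**2 + 3)/12.
R(k) = B(k−1)·f(k)/C(k) = -(4*k**2 + 3)/(12*k**2 + 16*k + 17); s_k = R·t_k = (-2)**k*(4*k**2 + 3).
s_(k+1) − s_k = (-2)**k*(-12*k**2 - 16*k - 17) = t_k.

Yes. s_k = \left(-2\right)^{k} \left(4 k^{2} + 3\right).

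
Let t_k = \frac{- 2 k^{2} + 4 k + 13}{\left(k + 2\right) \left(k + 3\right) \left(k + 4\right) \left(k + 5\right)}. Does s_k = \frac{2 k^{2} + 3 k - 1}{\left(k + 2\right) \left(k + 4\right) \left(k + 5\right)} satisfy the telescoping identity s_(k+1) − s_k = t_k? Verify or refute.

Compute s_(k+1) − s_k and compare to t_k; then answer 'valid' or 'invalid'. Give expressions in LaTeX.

s_(k+1) = (3*k + 2*(k + 1)**2 + 2)/((k + 3)*(k + 5)*(k + 6))
s_(k+1) − s_k = (-2*k**3 + 35*k + 50)/(k**5 + 20*k**4 + 155*k**3 + 580*k**2 + 1044*k + 720)
(s_(k+1) − s_k) − t_k = 2*(4*k**2 - k - 14)/(k**5 + 20*k**4 + 155*k**3 + 580*k**2 + 1044*k + 720)

Invalid: residual \frac{2 \left(4 k^{2} - k - 14\right)}{k^{5} + 20 k^{4} + 155 k^{3} + 580 k^{2} + 1044 k + 720} ≠ 0.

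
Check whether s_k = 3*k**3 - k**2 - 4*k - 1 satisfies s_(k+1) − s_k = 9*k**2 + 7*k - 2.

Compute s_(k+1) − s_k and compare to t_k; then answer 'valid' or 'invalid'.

s_(k+1) = 3*k**3 + 8*k**2 + 3*k - 3
s_(k+1) − s_k = 9*k**2 + 7*k - 2
(s_(k+1) − s_k) − t_k = 0

valid; difference matches t_k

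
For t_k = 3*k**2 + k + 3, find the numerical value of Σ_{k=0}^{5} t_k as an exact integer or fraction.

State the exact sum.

Ratio r(k) = (k + 3*(k + 1)**2 + 4)/(3*k**2 + k + 3).
A = 1, B = 1, C = k**2 + k/3 + 1.
Key eq: (1)·f(k+1) = (1)·f(k) + (k**2 + k/3 + 1).
Bound: deg f ≤ 3.
Solve for f: f(k) = k*(k**2 - k + 3)/3 (degree 3 ≤ 3).
Get s_k = R·t_k = k*(k**2 - k + 3) with R(k) = B(k−1)f(k)/C(k) = k*(k**2 - k + 3)/(3*k**2 + k + 3).
Check: Δs_k = 3*k**2 + k + 3. ✓
Σ_(k=0)^(5) t_k = s_(6) − s_(0) = 198 − (0) = 198.

Σ = 198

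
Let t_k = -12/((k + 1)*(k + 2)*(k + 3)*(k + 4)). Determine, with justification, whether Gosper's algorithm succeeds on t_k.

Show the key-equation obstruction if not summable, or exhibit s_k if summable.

Yes. s_k = 2*k*(-k**2 - 6*k - 11)/(3*(k + 1)*(k + 2)*(k + 3)).

Step 1: r(k) = (k + 1)/(k + 5).
So A=k + 1 and B=k + 5, with C=1.
Key eq: (k + 1)·f(k+1) = (k + 4)·f(k) + (1).
d = 3 from the (1,1,0) case.
A polynomial solution: f(k) = k*(k**2 + 6*k + 11)/18.
Certificate R = B(k−1)f/C = k*(k + 4)*(k**2 + 6*k + 11)/18 gives s_k = 2*k*(-k**2 - 6*k - 11)/(3*(k + 1)*(k + 2)*(k + 3)).
Verify: -12/(k**4 + 10*k**3 + 35*k**2 + 50*k + 24) matches t_k.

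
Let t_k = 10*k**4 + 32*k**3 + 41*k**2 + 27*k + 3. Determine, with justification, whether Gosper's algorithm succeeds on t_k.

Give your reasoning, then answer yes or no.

The ratio is (10*k**4 + 72*k**3 + 197*k**2 + 245*k + 113)/(10*k**4 + 32*k**3 + 41*k**2 + 27*k + 3).
Take A(k)=1, B(k)=1, C(k)=k**4 + 16*k**3/5 + 41*k**2/10 + 27*k/10 + 3/10.
Key eq: (1)·f(k+1) = (1)·f(k) + (k**4 + 16*k**3/5 + 41*k**2/10 + 27*k/10 + 3/10).
From deg A=0, deg B=0, deg C=4: d=5.
Coefficient equations give f(k) = k*(2*k**4 + 3*k**3 + k**2 + k - 4)/10.
Then R = B(k−1)f/C = k*(2*k**4 + 3*k**3 + k**2 + k - 4)/(10*k**4 + 32*k**3 + 41*k**2 + 27*k + 3), so s_k = R(k)·t_k = k*(2*k**4 + 3*k**3 + k**2 + k - 4).
Δs = 10*k**4 + 32*k**3 + 41*k**2 + 27*k + 3, as required.

Yes. s_k = k*(2*k**4 + 3*k**3 + k**2 + k - 4).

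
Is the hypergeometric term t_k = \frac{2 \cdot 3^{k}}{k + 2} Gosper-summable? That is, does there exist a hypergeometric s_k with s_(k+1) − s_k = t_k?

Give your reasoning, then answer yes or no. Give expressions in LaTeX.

The ratio is 3*(k + 2)/(k + 3).
Gosper form: A/B · C(k+1)/C(k) with A=3*k + 6, B=k + 3, C=1.
f must satisfy (3*k + 6)·f(k+1) − (k + 2)·f(k) = 1.
Bound: deg f ≤ -1.
d = -1 < 0 ⇒ no nonzero polynomial f; not summable.

No — negative degree bound, so no certificate f.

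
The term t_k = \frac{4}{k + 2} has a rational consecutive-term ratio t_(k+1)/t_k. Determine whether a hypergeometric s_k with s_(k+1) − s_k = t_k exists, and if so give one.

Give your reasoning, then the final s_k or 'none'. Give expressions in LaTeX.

none (Gosper's algorithm certifies no s_k)

Ratio r(k) = (k + 2)/(k + 3).
A = k + 2, B = k + 3, C = 1.
Solve (k + 2)·f(k+1) − (k + 2)·f(k) = 1.
Bound: deg f ≤ 0.
Put f(k) = c0: A·f(k+1) − B(k−1)·f(k) − C = -1; need -1 = 0 — inconsistent ⇒ no f, not summable.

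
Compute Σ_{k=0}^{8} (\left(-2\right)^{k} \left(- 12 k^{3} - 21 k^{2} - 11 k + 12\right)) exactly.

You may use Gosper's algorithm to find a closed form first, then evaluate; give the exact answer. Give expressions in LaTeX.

The ratio is 2*(-12*k**3 - 57*k**2 - 89*k - 32)/(12*k**3 + 21*k**2 + 11*k - 12).
Normal form (A,B,C) = (-2, 1, k**3 + 7*k**2/4 + 11*k/12 - 1).
Need (-2)·f(k+1) − (1)·f(k) = k**3 + 7*k**2/4 + 11*k/12 - 1.
Bound: deg f ≤ 3.
Coefficient equations give f(k) = -(4*k**3 - k**2 - 3*k - 4)/12.
Then R = B(k−1)f/C = -(4*k**3 - k**2 - 3*k - 4)/(12*k**3 + 21*k**2 + 11*k - 12), so s_k = R(k)·t_k = (-2)**k*(4*k**3 - k**2 - 3*k - 4).
Verify: (-2)**k*(-12*k**3 - 21*k**2 - 11*k + 12) matches t_k.
Σ_(k=0)^(8) t_k = s_(9) − s_(0) = -1435648 − (-4) = -1435644.

Σ = -1435644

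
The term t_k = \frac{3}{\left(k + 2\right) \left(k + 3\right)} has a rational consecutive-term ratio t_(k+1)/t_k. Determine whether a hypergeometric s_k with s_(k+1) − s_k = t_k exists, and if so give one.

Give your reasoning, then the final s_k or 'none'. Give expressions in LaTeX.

s_k = \frac{3 k}{2 \left(k + 2\right)}

Compute t_(k+1)/t_k: get (k + 2)/(k + 4).
A = k + 2, B = k + 4, C = 1.
Key eq: (k + 2)·f(k+1) = (k + 3)·f(k) + (1).
Degrees (1,1,0) ⇒ d ≤ 1.
Coefficient equations give f(k) = k/2.
Get s_k = R·t_k = 3*k/(2*(k + 2)) with R(k) = B(k−1)f(k)/C(k) = k*(k + 3)/2.
Verify: 3/(k**2 + 5*k + 6) matches t_k.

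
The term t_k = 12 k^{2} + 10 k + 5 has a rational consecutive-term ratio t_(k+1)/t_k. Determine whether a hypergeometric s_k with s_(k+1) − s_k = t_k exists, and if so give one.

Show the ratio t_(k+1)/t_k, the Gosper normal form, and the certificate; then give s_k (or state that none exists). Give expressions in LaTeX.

Ratio r(k) = (12*k**2 + 34*k + 27)/(12*k**2 + 10*k + 5).
Gosper form: A/B · C(k+1)/C(k) with A=1, B=1, C=k**2 + 5*k/6 + 5/12.
Need (1)·f(k+1) − (1)·f(k) = k**2 + 5*k/6 + 5/12.
d = 3 from the (0,0,2) case.
Match coefficients ⇒ f(k) = k*(4*k**2 - k + 2)/12.
Get s_k = R·t_k = k*(4*k**2 - k + 2) with R(k) = B(k−1)f(k)/C(k) = k*(4*k**2 - k + 2)/(12*k**2 + 10*k + 5).
Check: Δs_k = 12*k**2 + 10*k + 5. ✓

s_k = k \left(4 k^{2} - k + 2\right)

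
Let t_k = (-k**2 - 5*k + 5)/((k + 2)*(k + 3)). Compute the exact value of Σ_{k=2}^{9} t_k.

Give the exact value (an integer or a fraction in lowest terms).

Σ = -37/6

t_(k+1)/t_k = (k + 2)*(5*k + (k + 1)**2)/((k + 4)*(k**2 + 5*k - 5)).
Gosper form: A/B · C(k+1)/C(k) with A=k + 2, B=k + 4, C=k**2 + 5*k - 5.
f must satisfy (k + 2)·f(k+1) − (k + 3)·f(k) = k**2 + 5*k - 5.
Degrees (1,1,2) ⇒ d ≤ 2.
Solving with deg f ≤ 2: f(k) = k*(2*k - 7)/2.
Then R = B(k−1)f/C = k*(k + 3)*(2*k - 7)/(2*(k**2 + 5*k - 5)), so s_k = R(k)·t_k = k*(7 - 2*k)/(2*(k + 2)).
s_(k+1) − s_k = (-k**2 - 5*k + 5)/(k**2 + 5*k + 6) = t_k.
Evaluate s at k=10 and k=2: -65/12 and 3/4; difference -37/6.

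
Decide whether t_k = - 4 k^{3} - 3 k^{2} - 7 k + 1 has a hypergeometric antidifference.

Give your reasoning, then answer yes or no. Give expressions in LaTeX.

Ratio r(k) = (4*k**3 + 15*k**2 + 25*k + 13)/(4*k**3 + 3*k**2 + 7*k - 1).
Take A(k)=1, B(k)=1, C(k)=k**3 + 3*k**2/4 + 7*k/4 - 1/4.
Need (1)·f(k+1) − (1)·f(k) = k**3 + 3*k**2/4 + 7*k/4 - 1/4.
deg f ≤ 4 (via 0,0,3).
Coefficient equations give f(k) = k*(k**3 - k**2 + 3*k - 4)/4.
R(k) = B(k−1)·f(k)/C(k) = k*(k**3 - k**2 + 3*k - 4)/(4*k**3 + 3*k**2 + 7*k - 1); s_k = R·t_k = k*(-k**3 + k**2 - 3*k + 4).
Verify: -4*k**3 - 3*k**2 - 7*k + 1 matches t_k.

Yes. s_k = k \left(- k^{3} + k^{2} - 3 k + 4\right).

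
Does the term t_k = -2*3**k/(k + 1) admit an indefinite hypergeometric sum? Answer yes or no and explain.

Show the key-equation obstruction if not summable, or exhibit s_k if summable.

Step 1: r(k) = 3*(k + 1)/(k + 2).
Take A(k)=3*k + 3, B(k)=k + 2, C(k)=1.
Key eq: (3*k + 3)·f(k+1) = (k + 1)·f(k) + (1).
Degrees (1,1,0) ⇒ d ≤ -1.
Negative degree bound (-1): no f exists, t_k not Gosper-summable.

No. Not Gosper-summable.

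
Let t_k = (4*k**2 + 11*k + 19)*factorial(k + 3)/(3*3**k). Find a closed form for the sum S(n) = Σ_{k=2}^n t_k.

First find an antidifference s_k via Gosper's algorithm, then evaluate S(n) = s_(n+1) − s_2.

Step 1: r(k) = (k + 4)*(11*k + 4*(k + 1)**2 + 30)/(3*(4*k**2 + 11*k + 19)).
So A=k/3 + 4/3 and B=1, with C=k**2 + 11*k/4 + 19/4.
Set up (k/3 + 4/3)·f(k+1) − (1)·f(k) − (k**2 + 11*k/4 + 19/4) = 0.
Degrees (1,0,2) ⇒ d ≤ 1.
Solving with deg f ≤ 1: f(k) = 3*(4*k + 3)/4.
Certificate R = B(k−1)f/C = 3*(4*k + 3)/(4*k**2 + 11*k + 19) gives s_k = (4*k + 3)*factorial(k + 3)/3**k.
Verify: (4*k**2 + 11*k + 19)*factorial(k + 3)/(3*3**k) matches t_k.
Σ_(k=2)^n t_k = s_(n+1) − s_(2) = (3**(-n - 1)*(4*n + 7)*factorial(n + 4)) − (440/3), i.e. -440/3 + 4*n*factorial(n + 4)/(3*3**n) + 7*factorial(n + 4)/(3*3**n).

S(n) = -440/3 + 4*n*factorial(n + 4)/(3*3**n) + 7*factorial(n + 4)/(3*3**n)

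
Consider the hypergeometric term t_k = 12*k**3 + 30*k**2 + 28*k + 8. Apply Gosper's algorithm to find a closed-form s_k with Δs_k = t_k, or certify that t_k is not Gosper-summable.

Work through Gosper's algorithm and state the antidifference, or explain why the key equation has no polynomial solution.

s_k = k*(3*k**3 + 4*k**2 + 2*k - 1)

The ratio is (6*k**3 + 33*k**2 + 62*k + 39)/(6*k**3 + 15*k**2 + 14*k + 4).
So A=1 and B=1, with C=k**3 + 5*k**2/2 + 7*k/3 + 2/3.
Need (1)·f(k+1) − (1)·f(k) = k**3 + 5*k**2/2 + 7*k/3 + 2/3.
Bound: deg f ≤ 4.
A polynomial solution: f(k) = k*(3*k**3 + 4*k**2 + 2*k - 1)/12.
Certificate R = B(k−1)f/C = k*(3*k**3 + 4*k**2 + 2*k - 1)/(2*(2*k + 1)*(3*k**2 + 6*k + 4)) gives s_k = k*(3*k**3 + 4*k**2 + 2*k - 1).
Δs = 12*k**3 + 30*k**2 + 28*k + 8, as required.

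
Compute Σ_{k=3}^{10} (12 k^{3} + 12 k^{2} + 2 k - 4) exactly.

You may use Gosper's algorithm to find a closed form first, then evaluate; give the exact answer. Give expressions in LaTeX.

Σ = 40824

t_(k+1)/t_k = (6*k**3 + 24*k**2 + 31*k + 11)/(6*k**3 + 6*k**2 + k - 2).
Factor: A=1; B=1; C=k**3 + k**2 + k/6 - 1/3.
Key eq: (1)·f(k+1) = (1)·f(k) + (k**3 + k**2 + k/6 - 1/3).
deg f ≤ 4 (via 0,0,3).
A polynomial solution: f(k) = k*(3*k**3 - 2*k**2 - 2*k - 3)/12.
So s_k = (B(k−1)f/C)·t_k = (k*(3*k**3 - 2*k**2 - 2*k - 3)/(2*(6*k**3 + 6*k**2 + k - 2)))·t_k = k*(3*k**3 - 2*k**2 - 2*k - 3).
s_(k+1) − s_k = 12*k**3 + 12*k**2 + 2*k - 4 = t_k.
Telescoping: Σ = s_(11) − s_(3) = 40986 − (162) = 40824.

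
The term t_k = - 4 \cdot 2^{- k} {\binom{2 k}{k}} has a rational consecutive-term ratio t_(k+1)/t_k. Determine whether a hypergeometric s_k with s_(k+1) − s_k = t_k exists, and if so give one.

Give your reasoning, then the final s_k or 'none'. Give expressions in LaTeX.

Compute t_(k+1)/t_k: get (2*k + 1)/(k + 1).
Normal form (A,B,C) = (2*k + 1, k + 1, 1).
Set up (2*k + 1)·f(k+1) − (k)·f(k) − (1) = 0.
Bound: deg f ≤ -1.
d = -1 < 0 ⇒ no nonzero polynomial f; not summable.

not Gosper-summable; s_k does not exist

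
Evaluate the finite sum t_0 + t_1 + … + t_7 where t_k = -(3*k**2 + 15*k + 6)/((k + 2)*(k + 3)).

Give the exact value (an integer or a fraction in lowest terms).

Σ = -96/5

t_(k+1)/t_k = (k + 2)*(5*k + (k + 1)**2 + 7)/((k + 4)*(k**2 + 5*k + 2)).
Factor: A=k + 2; B=k + 4; C=k**2 + 5*k + 2.
Key eq: (k + 2)·f(k+1) = (k + 3)·f(k) + (k**2 + 5*k + 2).
d = 2 from the (1,1,2) case.
Solve for f: f(k) = k**2 (degree 2 ≤ 2).
Then R = B(k−1)f/C = k**2*(k + 3)/(k**2 + 5*k + 2), so s_k = R(k)·t_k = -3*k**2/(k + 2).
s_(k+1) − s_k = 3*(-k**2 - 5*k - 2)/(k**2 + 5*k + 6) = t_k.
Sum = s_(8) − s_(0); s_(8) = -96/5, s_(0) = 0 ⇒ -96/5.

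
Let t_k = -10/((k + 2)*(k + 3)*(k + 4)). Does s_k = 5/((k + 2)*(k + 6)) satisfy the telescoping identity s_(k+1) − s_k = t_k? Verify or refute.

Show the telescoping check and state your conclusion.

Invalid: residual 15*(3*k + 16)/(k**5 + 22*k**4 + 185*k**3 + 740*k**2 + 1404*k + 1008) ≠ 0.

s_(k+1) = 5/((k + 3)*(k + 7))
s_(k+1) − s_k = 5*(-2*k - 9)/(k**4 + 18*k**3 + 113*k**2 + 288*k + 252)
(s_(k+1) − s_k) − t_k = 15*(3*k + 16)/(k**5 + 22*k**4 + 185*k**3 + 740*k**2 + 1404*k + 1008)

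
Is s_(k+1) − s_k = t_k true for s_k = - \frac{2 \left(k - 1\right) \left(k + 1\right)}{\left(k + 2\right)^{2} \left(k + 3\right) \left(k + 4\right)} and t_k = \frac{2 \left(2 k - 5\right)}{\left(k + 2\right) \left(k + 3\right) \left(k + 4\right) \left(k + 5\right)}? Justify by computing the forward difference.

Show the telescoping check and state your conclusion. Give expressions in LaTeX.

Invalid: residual \frac{6 \left(- k^{2} - k + 5\right)}{k^{6} + 19 k^{5} + 147 k^{4} + 593 k^{3} + 1316 k^{2} + 1524 k + 720} ≠ 0.

s_(k+1) = -2*k*(k + 2)/((k + 3)**2*(k + 4)*(k + 5))
s_(k+1) − s_k = 2*(-k*(k + 2)**3 + (k - 1)*(k + 1)*(k + 3)*(k + 5))/((k + 2)**2*(k + 3)**2*(k + 4)*(k + 5))
(s_(k+1) − s_k) − t_k = 6*(-k**2 - k + 5)/(k**6 + 19*k**5 + 147*k**4 + 593*k**3 + 1316*k**2 + 1524*k + 720)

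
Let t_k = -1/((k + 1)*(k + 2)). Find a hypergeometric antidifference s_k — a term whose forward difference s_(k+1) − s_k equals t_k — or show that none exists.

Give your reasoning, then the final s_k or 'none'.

Step 1: r(k) = (k + 1)/(k + 3).
So A=k + 1 and B=k + 3, with C=1.
Key eq: (k + 1)·f(k+1) = (k + 2)·f(k) + (1).
From deg A=1, deg B=1, deg C=0: d=1.
A polynomial solution: f(k) = k.
R(k) = B(k−1)·f(k)/C(k) = k*(k + 2); s_k = R·t_k = -k/(k + 1).
s_(k+1) − s_k = -1/(k**2 + 3*k + 2) = t_k.

s_k = -k/(k + 1)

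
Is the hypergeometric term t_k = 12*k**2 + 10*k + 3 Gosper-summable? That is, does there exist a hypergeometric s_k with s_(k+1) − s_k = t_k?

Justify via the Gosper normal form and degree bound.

The ratio is (12*k**2 + 34*k + 25)/(12*k**2 + 10*k + 3).
Factor: A=1; B=1; C=k**2 + 5*k/6 + 1/4.
Need (1)·f(k+1) − (1)·f(k) = k**2 + 5*k/6 + 1/4.
Degrees (0,0,2) ⇒ d ≤ 3.
Solve for f: f(k) = k**2*(4*k - 1)/12 (degree 3 ≤ 3).
R(k) = B(k−1)·f(k)/C(k) = k**2*(4*k - 1)/(12*k**2 + 10*k + 3); s_k = R·t_k = k**2*(4*k - 1).
Δs = 12*k**2 + 10*k + 3, as required.

Yes. s_k = k**2*(4*k - 1).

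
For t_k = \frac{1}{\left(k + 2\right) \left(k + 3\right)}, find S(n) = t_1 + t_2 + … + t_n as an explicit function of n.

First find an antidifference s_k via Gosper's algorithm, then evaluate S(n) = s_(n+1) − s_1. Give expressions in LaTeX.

S(n) = \frac{n}{3 \left(n + 3\right)}

Step 1: r(k) = (k + 2)/(k + 4).
Normal form (A,B,C) = (k + 2, k + 4, 1).
Solve (k + 2)·f(k+1) − (k + 3)·f(k) = 1.
Degrees (1,1,0) ⇒ d ≤ 1.
A polynomial solution: f(k) = k/2.
Then R = B(k−1)f/C = k*(k + 3)/2, so s_k = R(k)·t_k = k/(2*(k + 2)).
Verify: 1/(k**2 + 5*k + 6) matches t_k.
s_(n+1) = (n + 1)/(2*(n + 3)) and s_(1) = 1/6, so S(n) = n/(3*(n + 3)).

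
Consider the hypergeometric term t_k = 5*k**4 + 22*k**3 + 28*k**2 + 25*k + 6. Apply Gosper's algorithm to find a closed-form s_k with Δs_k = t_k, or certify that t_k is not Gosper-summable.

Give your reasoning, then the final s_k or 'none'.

Ratio r(k) = (5*k**4 + 42*k**3 + 124*k**2 + 167*k + 86)/(5*k**4 + 22*k**3 + 28*k**2 + 25*k + 6).
Take A(k)=1, B(k)=1, C(k)=k**4 + 22*k**3/5 + 28*k**2/5 + 5*k + 6/5.
f must satisfy (1)·f(k+1) − (1)·f(k) = k**4 + 22*k**3/5 + 28*k**2/5 + 5*k + 6/5.
d = 5 from the (0,0,4) case.
Solving with deg f ≤ 5: f(k) = k*(k**4 + 3*k**3 + 4*k - 2)/5.
So s_k = (B(k−1)f/C)·t_k = (k*(k**4 + 3*k**3 + 4*k - 2)/(5*k**4 + 22*k**3 + 28*k**2 + 25*k + 6))·t_k = k*(k**4 + 3*k**3 + 4*k - 2).
Verify: 5*k**4 + 22*k**3 + 28*k**2 + 25*k + 6 matches t_k.

s_k = k*(k**4 + 3*k**3 + 4*k - 2)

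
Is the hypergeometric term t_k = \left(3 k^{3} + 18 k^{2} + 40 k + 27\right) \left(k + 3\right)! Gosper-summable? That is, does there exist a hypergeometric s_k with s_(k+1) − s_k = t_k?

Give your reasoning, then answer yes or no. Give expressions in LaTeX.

t_(k+1)/t_k = (3*k**4 + 39*k**3 + 193*k**2 + 428*k + 352)/(3*k**3 + 18*k**2 + 40*k + 27).
Gosper form: A/B · C(k+1)/C(k) with A=k + 4, B=1, C=k**3 + 6*k**2 + 40*k/3 + 9.
Need (k + 4)·f(k+1) − (1)·f(k) = k**3 + 6*k**2 + 40*k/3 + 9.
deg f ≤ 2 (via 1,0,3).
Match coefficients ⇒ f(k) = (3*k**2 + 3*k + 1)/3.
Get s_k = R·t_k = (3*k**2 + 3*k + 1)*factorial(k + 3) with R(k) = B(k−1)f(k)/C(k) = (3*k**2 + 3*k + 1)/(3*k**3 + 18*k**2 + 40*k + 27).
s_(k+1) − s_k = (3*k**3 + 18*k**2 + 40*k + 27)*factorial(k + 3) = t_k.

Yes. s_k = \left(3 k^{2} + 3 k + 1\right) \left(k + 3\right)!.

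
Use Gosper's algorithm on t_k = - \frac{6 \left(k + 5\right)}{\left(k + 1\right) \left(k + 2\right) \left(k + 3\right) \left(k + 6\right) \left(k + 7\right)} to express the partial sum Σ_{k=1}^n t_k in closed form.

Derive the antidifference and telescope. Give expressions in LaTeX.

r(k) = (k + 1)*(k + 6)**2/((k + 4)*(k + 5)*(k + 8)) after simplifying.
Factor: A=k + 1; B=k + 8; C=k**3 + 14*k**2 + 65*k + 100.
Solve (k + 1)·f(k+1) − (k + 7)·f(k) = k**3 + 14*k**2 + 65*k + 100.
From deg A=1, deg B=1, deg C=3: d=6.
Coefficient equations give f(k) = k*(k + 3)*(k + 4)**2*(k + 5)**2/36.
R(k) = B(k−1)·f(k)/C(k) = k*(k + 3)*(k + 4)*(k + 7)/36; s_k = R·t_k = k*(-k**2 - 9*k - 20)/(6*(k**3 + 9*k**2 + 20*k + 12)).
Check: Δs_k = 6*(-k - 5)/(k**5 + 19*k**4 + 131*k**3 + 401*k**2 + 540*k + 252). ✓
Evaluate: s_(n+1) = (-n**3 - 12*n**2 - 41*n - 30)/(6*(n**3 + 12*n**2 + 41*n + 42)); subtract s_(1) = -5/42 ⇒ S(n) = n*(-n**2 - 12*n - 41)/(21*(n**3 + 12*n**2 + 41*n + 42)).

S(n) = \frac{n \left(- n^{2} - 12 n - 41\right)}{21 \left(n^{3} + 12 n^{2} + 41 n + 42\right)}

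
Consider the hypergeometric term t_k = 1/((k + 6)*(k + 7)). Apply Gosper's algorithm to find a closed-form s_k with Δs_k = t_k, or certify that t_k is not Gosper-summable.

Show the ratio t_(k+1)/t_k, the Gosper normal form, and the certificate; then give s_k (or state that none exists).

s_k = k/(6*(k + 6))

r(k) = (k + 6)/(k + 8) after simplifying.
Factor: A=k + 6; B=k + 8; C=1.
Set up (k + 6)·f(k+1) − (k + 7)·f(k) − (1) = 0.
Degrees (1,1,0) ⇒ d ≤ 1.
Solving with deg f ≤ 1: f(k) = k/6.
Certificate R = B(k−1)f/C = k*(k + 7)/6 gives s_k = k/(6*(k + 6)).
Verify: 1/(k**2 + 13*k + 42) matches t_k.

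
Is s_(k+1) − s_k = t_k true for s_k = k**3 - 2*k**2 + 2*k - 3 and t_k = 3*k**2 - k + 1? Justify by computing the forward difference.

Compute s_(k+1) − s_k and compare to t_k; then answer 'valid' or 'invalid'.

Valid: the claim telescopes to t_k.

s_(k+1) = k**3 + k**2 + k - 2
s_(k+1) − s_k = 3*k**2 - k + 1
(s_(k+1) − s_k) − t_k = 0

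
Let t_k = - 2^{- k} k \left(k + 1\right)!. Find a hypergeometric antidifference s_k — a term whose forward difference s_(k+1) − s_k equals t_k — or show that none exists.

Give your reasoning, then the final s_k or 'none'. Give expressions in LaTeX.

Compute t_(k+1)/t_k: get (k + 1)*(k + 2)/(2*k).
Gosper form: A/B · C(k+1)/C(k) with A=k/2 + 1, B=1, C=k.
Need (k/2 + 1)·f(k+1) − (1)·f(k) = k.
d = 0 from the (1,0,1) case.
Solve for f: f(k) = 2 (degree 0 ≤ 0).
Then R = B(k−1)f/C = 2/k, so s_k = R(k)·t_k = -2**(1 - k)*factorial(k + 1).
s_(k+1) − s_k = -k*factorial(k + 1)/2**k = t_k.

s_k = - 2^{1 - k} \left(k + 1\right)!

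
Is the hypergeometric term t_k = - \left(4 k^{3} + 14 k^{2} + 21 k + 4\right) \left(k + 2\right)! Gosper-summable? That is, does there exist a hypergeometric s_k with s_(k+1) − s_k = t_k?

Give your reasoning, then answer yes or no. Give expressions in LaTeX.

Yes. s_k = \left(- 4 k^{2} + 2 k + 1\right) \left(k + 2\right)!.

Ratio r(k) = (4*k**4 + 38*k**3 + 139*k**2 + 226*k + 129)/(4*k**3 + 14*k**2 + 21*k + 4).
So A=k + 3 and B=1, with C=k**3 + 7*k**2/2 + 21*k/4 + 1.
Key eq: (k + 3)·f(k+1) = (1)·f(k) + (k**3 + 7*k**2/2 + 21*k/4 + 1).
Degrees (1,0,3) ⇒ d ≤ 2.
A polynomial solution: f(k) = (4*k**2 - 2*k - 1)/4.
R(k) = B(k−1)·f(k)/C(k) = (4*k**2 - 2*k - 1)/(4*k**3 + 14*k**2 + 21*k + 4); s_k = R·t_k = (-4*k**2 + 2*k + 1)*factorial(k + 2).
Verify: -(4*k**3 + 14*k**2 + 21*k + 4)*factorial(k + 2) matches t_k.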